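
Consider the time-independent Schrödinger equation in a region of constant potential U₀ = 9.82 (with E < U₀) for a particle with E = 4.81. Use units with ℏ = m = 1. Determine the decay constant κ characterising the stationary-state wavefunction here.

Since E < U₀ the TISE in this region is ψ'' = κ²ψ with κ = √(2m(U₀ − E))/ℏ.
κ = √(2 × 1 × 5.01) = 3.165.

κ = 3.17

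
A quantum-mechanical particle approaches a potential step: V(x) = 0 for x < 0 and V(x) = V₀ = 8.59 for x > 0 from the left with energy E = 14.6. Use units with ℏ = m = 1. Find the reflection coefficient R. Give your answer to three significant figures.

The wavenumbers are k₁ = √(2mE)/ℏ = 5.404 on the left and k₂ = √(2m(E − V₀))/ℏ = 3.467 on the right.
Continuity of ψ and ψ′ at the step yields the reflection amplitude r = (k₁ − k₂)/(k₁ + k₂) = 0.2183; thus R = |r|² = 0.04767, T = 0.9523.

R = 0.0477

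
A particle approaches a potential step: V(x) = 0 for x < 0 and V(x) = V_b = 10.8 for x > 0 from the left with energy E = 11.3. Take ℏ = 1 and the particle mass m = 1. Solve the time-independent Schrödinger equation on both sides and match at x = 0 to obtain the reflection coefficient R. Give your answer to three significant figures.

On each side the TISE gives plane waves with k = √(2m(E − V))/ℏ: k₁ = √(2·1·11.3) = 4.754, k₂ = √(2·1·0.5) = 1.000.
Matching ψ and ψ′ at x = 0 gives r = (k₁ − k₂)/(k₁ + k₂), so R = r² = 0.4256 and T = 1 − R = 0.5744.

R = 0.426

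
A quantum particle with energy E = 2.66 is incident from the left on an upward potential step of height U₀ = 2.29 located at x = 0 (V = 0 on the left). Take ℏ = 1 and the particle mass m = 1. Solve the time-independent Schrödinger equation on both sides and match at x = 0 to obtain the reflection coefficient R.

R = 0.209

The wavenumbers are k₁ = √(2mE)/ℏ = 2.307 on the left and k₂ = √(2m(E − U₀))/ℏ = 0.8602 on the right.
Matching ψ and ψ′ at x = 0 gives r = (k₁ − k₂)/(k₁ + k₂), so R = r² = 0.2086 and T = 1 − R = 0.7914.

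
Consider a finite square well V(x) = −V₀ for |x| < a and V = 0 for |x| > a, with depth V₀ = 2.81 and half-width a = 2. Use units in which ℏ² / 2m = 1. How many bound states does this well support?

N = 3

Define the well-strength parameter z₀ = (a/ℏ)√(2mV₀) = 2 × √(2·0.5·2.81) = 3.353.
The even/odd transcendental equations gain one root per π/2 in z₀, giving N = 1 + ⌊2z₀/π⌋ = 1 + ⌊2.134⌋ = 3.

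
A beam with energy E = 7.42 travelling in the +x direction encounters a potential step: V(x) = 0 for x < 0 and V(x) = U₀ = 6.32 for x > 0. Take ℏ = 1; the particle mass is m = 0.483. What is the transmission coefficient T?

The wavenumbers are k₁ = √(2mE)/ℏ = 2.677 on the left and k₂ = √(2m(E − U₀))/ℏ = 1.031 on the right.
Matching ψ and ψ′ at x = 0 gives r = (k₁ − k₂)/(k₁ + k₂), so R = r² = 0.1971 and T = 1 − R = 0.8029.

T = 0.803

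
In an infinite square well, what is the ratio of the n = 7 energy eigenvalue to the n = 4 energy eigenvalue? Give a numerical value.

3.0625

E_n = n²π²ℏ²/(2mL²) so the ratio is n₂²/n₁² = 49/16 = 3.0625.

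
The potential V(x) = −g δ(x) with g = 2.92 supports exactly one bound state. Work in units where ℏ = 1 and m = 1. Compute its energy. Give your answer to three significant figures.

The bound state is ψ(x) = √κ e^{−κ|x|}. The derivative jump ψ'(0⁺) − ψ'(0⁻) = −(2mg/ℏ²)ψ(0) fixes κ = mg/ℏ² = 2.920.
Then E = −ℏ²κ²/(2m) = −mg²/(2ℏ²) = -4.263.

E = -4.26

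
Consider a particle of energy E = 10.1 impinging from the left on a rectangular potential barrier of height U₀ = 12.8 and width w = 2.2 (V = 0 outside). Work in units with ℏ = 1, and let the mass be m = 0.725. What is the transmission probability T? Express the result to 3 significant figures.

Since E < U₀ the interior solution is evanescent with decay constant κ = √(2m(U₀ − E))/ℏ = 1.979.
κw = 4.353, sinh(κw) = 38.85.
Matching ψ, ψ′ at both faces gives T = [1 + U₀² sinh²(κw) / (4E(U₀ − E))]⁻¹ = 1/2268 = 0.000441.

T = 0.000441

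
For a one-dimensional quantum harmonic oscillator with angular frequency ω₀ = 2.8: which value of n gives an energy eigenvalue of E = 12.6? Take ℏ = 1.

n = 4

Invert E_n = (n + ½)ℏω₀: n = E/ℏω₀ − ½ = 4.000, so n = 4.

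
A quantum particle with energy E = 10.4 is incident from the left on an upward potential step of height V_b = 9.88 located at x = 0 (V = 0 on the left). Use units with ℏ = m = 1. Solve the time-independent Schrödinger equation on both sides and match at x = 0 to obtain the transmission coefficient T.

On each side the TISE gives plane waves with k = √(2m(E − V))/ℏ: k₁ = √(2·1·10.4) = 4.561, k₂ = √(2·1·0.52) = 1.020.
Matching ψ and ψ′ at x = 0 gives r = (k₁ − k₂)/(k₁ + k₂), so R = r² = 0.4026 and T = 1 − R = 0.5974.

T = 0.597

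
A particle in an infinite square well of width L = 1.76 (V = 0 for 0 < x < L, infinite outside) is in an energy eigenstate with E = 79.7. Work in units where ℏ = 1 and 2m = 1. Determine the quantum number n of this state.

n = 5

For an infinite well E_n = n²π²ℏ²/(2mL²), so n = (L/πℏ)√(2mE).
n = (1.76/π) × √(2 × 0.5 × 79.7) = 5.001 → n = 5.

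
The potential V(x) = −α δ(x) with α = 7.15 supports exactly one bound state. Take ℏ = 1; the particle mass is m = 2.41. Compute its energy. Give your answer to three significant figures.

E = -61.6

The bound state is ψ(x) = √κ e^{−κ|x|}. The derivative jump ψ'(0⁺) − ψ'(0⁻) = −(2mα/ℏ²)ψ(0) fixes κ = mα/ℏ² = 17.23.
Then E = −ℏ²κ²/(2m) = −mα²/(2ℏ²) = -61.60.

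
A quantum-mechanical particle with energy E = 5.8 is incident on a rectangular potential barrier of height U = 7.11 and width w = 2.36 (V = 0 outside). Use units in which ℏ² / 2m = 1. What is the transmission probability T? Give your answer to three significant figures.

E < U: inside the barrier ψ ∝ e^{±κx} with κ = √(2m(U − E))/ℏ = 1.145.
κw = 2.701, sinh(κw) = 7.415.
Matching ψ, ψ′ at both faces gives T = [1 + U² sinh²(κw) / (4E(U − E))]⁻¹ = 1/92.45 = 0.0108.

T = 0.0108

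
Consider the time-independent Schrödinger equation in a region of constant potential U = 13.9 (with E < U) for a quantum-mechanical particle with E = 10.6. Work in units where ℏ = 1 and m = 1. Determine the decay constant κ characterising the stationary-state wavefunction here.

Since E < U the TISE in this region is ψ'' = κ²ψ with κ = √(2m(U − E))/ℏ.
κ = √(2 × 1 × 3.3) = 2.569.

κ = 2.57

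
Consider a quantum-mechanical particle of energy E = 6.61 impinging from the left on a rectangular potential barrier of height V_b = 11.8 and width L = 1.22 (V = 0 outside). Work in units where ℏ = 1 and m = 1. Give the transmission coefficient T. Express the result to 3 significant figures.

T = 0.00152

Since E < V_b the interior solution is evanescent with decay constant κ = √(2m(V_b − E))/ℏ = 3.222.
κL = 3.931, sinh(κL) = 25.46.
Matching ψ, ψ′ at both faces gives T = [1 + V_b² sinh²(κL) / (4E(V_b − E))]⁻¹ = 1/658.7 = 0.00152.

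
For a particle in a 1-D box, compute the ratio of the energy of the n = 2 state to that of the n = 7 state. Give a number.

E_n = n²π²ℏ²/(2mL²) so the ratio is n₂²/n₁² = 4/49 = 0.0816327.

0.0816327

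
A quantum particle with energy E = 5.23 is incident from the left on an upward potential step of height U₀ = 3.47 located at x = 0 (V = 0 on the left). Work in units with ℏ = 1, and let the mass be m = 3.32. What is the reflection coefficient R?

R = 0.0706

On each side the TISE gives plane waves with k = √(2m(E − V))/ℏ: k₁ = √(2·3.32·5.23) = 5.893, k₂ = √(2·3.32·1.76) = 3.419.
Matching ψ and ψ′ at x = 0 gives r = (k₁ − k₂)/(k₁ + k₂), so R = r² = 0.07062 and T = 1 − R = 0.9294.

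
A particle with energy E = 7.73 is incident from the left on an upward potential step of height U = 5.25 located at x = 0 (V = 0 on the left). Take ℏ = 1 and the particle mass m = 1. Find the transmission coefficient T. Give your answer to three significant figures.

On each side the TISE gives plane waves with k = √(2m(E − V))/ℏ: k₁ = √(2·1·7.73) = 3.932, k₂ = √(2·1·2.48) = 2.227.
Matching ψ and ψ′ at x = 0 gives r = (k₁ − k₂)/(k₁ + k₂), so R = r² = 0.07662 and T = 1 − R = 0.9234.

T = 0.923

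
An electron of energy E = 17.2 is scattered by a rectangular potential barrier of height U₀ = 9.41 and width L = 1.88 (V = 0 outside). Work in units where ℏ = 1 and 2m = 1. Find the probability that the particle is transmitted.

T = 0.891

Above the barrier the interior wavenumber is k₂ = √(2m(E − U₀))/ℏ = 2.791, giving phase k₂L = 5.247.
T = [1 + U₀² sin²(k₂L) / (4E(E − U₀))]⁻¹ = 1/1.122 = 0.891.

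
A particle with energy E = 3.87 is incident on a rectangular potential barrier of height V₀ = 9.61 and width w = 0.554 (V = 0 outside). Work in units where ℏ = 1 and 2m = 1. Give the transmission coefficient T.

T = 0.238

E < V₀: inside the barrier ψ ∝ e^{±κx} with κ = √(2m(V₀ − E))/ℏ = 2.396.
κw = 1.327, sinh(κw) = 1.753.
The exact tunnelling result is T⁻¹ = 1 + V₀² sinh²(κw) / [4E(V₀ − E)] = 4.193, so T = 0.238.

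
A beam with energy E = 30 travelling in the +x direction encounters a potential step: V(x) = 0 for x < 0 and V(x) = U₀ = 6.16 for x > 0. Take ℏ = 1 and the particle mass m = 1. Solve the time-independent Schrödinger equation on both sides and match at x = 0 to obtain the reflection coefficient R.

On each side the TISE gives plane waves with k = √(2m(E − V))/ℏ: k₁ = √(2·1·30) = 7.746, k₂ = √(2·1·23.84) = 6.905.
Matching ψ and ψ′ at x = 0 gives r = (k₁ − k₂)/(k₁ + k₂), so R = r² = 0.003294 and T = 1 − R = 0.9967.

R = 0.00329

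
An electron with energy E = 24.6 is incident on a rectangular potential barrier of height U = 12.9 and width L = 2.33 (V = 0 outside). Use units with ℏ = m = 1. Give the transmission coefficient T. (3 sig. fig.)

E > U: inside the barrier k₂ = √(2m(E − U))/ℏ = 4.837, k₂L = 11.27.
Matching at both interfaces gives T⁻¹ = 1 + U² sin²(k₂L) / [4E(E − U)] = 1.134, hence T = 0.882.

T = 0.882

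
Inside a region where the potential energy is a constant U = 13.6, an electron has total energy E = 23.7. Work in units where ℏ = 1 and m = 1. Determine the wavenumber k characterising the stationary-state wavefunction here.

With E > U the solution is oscillatory, ψ ∝ e^{±ikx} with k = √(2m(E − U))/ℏ.
k = √(2 × 1 × 10.1) = 4.494.

k = 4.49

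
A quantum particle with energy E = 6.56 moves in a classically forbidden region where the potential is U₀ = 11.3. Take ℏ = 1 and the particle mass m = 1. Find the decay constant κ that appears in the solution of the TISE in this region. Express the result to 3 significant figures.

κ = 3.08

Since E < U₀ the TISE in this region is ψ'' = κ²ψ with κ = √(2m(U₀ − E))/ℏ.
κ = √(2 × 1 × 4.74) = 3.079.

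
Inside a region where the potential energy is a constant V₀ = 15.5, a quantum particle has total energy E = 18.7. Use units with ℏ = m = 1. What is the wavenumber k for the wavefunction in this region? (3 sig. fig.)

k = 2.53

With E > V₀ the solution is oscillatory, ψ ∝ e^{±ikx} with k = √(2m(E − V₀))/ℏ.
k = √(2 × 1 × 3.2) = 2.530.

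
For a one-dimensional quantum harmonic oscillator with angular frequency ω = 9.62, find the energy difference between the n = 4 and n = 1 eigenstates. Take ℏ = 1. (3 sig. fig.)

ΔE = 28.9

E_n = ℏω(n + ½), so ΔE = (4 − 1) ℏω = 3 × 9.62 = 28.86.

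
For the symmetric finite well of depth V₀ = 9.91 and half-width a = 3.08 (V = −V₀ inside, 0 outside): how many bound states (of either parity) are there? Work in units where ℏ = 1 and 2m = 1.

N = 7

Define the well-strength parameter z₀ = (a/ℏ)√(2mV₀) = 3.08 × √(2·0.5·9.91) = 9.696.
The even/odd transcendental equations gain one root per π/2 in z₀, giving N = 1 + ⌊2z₀/π⌋ = 1 + ⌊6.173⌋ = 7.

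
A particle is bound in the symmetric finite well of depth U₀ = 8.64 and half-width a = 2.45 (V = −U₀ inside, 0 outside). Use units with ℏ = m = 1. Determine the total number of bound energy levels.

The dimensionless depth is z₀ = a√(2mU₀)/ℏ = 2.45 × √(17.28) = 10.18.
A new bound state (alternating even/odd) appears each time z₀ passes a multiple of π/2, so N = ⌊2z₀/π⌋ + 1 = ⌊6.484⌋ + 1 = 7.

N = 7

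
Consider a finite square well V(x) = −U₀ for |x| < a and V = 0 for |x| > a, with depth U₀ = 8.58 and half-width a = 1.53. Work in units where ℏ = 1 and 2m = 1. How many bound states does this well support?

The dimensionless depth is z₀ = a√(2mU₀)/ℏ = 1.53 × √(8.580) = 4.482.
The even/odd transcendental equations gain one root per π/2 in z₀, giving N = 1 + ⌊2z₀/π⌋ = 1 + ⌊2.853⌋ = 3.

N = 3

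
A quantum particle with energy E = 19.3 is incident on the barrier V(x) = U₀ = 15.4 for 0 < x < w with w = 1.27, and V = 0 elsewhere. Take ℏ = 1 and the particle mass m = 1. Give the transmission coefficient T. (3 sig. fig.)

T = 0.891

Above the barrier the interior wavenumber is k₂ = √(2m(E − U₀))/ℏ = 2.793, giving phase k₂w = 3.547.
T = [1 + U₀² sin²(k₂w) / (4E(E − U₀))]⁻¹ = 1/1.122 = 0.891.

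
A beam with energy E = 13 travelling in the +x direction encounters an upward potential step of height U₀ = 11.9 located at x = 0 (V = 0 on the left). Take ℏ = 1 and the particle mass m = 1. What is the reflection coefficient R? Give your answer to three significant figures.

R = 0.302

On each side the TISE gives plane waves with k = √(2m(E − V))/ℏ: k₁ = √(2·1·13) = 5.099, k₂ = √(2·1·1.1) = 1.483.
Matching ψ and ψ′ at x = 0 gives r = (k₁ − k₂)/(k₁ + k₂), so R = r² = 0.3018 and T = 1 − R = 0.6982.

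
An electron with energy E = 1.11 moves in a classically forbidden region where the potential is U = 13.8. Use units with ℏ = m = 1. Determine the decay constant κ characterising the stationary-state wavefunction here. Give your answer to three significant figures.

Since E < U the TISE in this region is ψ'' = κ²ψ with κ = √(2m(U − E))/ℏ.
κ = √(2 × 1 × 12.69) = 5.038.

κ = 5.04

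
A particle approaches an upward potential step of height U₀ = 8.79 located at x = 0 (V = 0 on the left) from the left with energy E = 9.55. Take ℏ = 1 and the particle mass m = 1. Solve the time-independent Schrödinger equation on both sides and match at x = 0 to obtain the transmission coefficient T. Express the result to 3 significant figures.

T = 0.686

The wavenumbers are k₁ = √(2mE)/ℏ = 4.370 on the left and k₂ = √(2m(E − U₀))/ℏ = 1.233 on the right.
Matching ψ and ψ′ at x = 0 gives r = (k₁ − k₂)/(k₁ + k₂), so R = r² = 0.3135 and T = 1 − R = 0.6865.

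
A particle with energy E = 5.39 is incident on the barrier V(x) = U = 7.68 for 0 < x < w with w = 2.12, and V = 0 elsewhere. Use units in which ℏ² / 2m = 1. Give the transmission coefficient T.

E < U: inside the barrier ψ ∝ e^{±κx} with κ = √(2m(U − E))/ℏ = 1.513.
κw = 3.208, sinh(κw) = 12.35.
The exact tunnelling result is T⁻¹ = 1 + U² sinh²(κw) / [4E(U − E)] = 183.1, so T = 0.00546.

T = 0.00546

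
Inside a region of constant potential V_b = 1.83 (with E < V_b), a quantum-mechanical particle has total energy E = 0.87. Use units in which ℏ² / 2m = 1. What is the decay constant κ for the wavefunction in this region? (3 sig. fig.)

κ = 0.980

Since E < V_b the TISE in this region is ψ'' = κ²ψ with κ = √(2m(V_b − E))/ℏ.
κ = √(2 × 0.5 × 0.96) = 0.9798.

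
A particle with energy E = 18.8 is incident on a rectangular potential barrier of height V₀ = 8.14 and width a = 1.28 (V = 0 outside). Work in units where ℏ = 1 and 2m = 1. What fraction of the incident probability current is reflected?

Above the barrier the interior wavenumber is k₂ = √(2m(E − V₀))/ℏ = 3.265, giving phase k₂a = 4.179.
Matching at both interfaces gives T⁻¹ = 1 + V₀² sin²(k₂a) / [4E(E − V₀)] = 1.061, hence T = 0.942.
R = 1 − T = 0.0578.

R = 0.0578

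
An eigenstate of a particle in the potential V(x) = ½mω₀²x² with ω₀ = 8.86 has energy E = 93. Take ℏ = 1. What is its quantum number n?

n = 10

Invert E_n = (n + ½)ℏω₀: n = E/ℏω₀ − ½ = 9.997, so n = 10.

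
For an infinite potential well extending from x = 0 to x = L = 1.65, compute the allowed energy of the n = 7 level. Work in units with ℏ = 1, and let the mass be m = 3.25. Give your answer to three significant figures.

The infinite-well eigenfunctions ψ_n = √(2/L) sin(nπx/L) vanish at both walls, giving E_n = n²π²ℏ²/(2mL²).
E_7 = 7² × π² / (2 × 3.25 × 1.65²) = 27.33.

E = 27.3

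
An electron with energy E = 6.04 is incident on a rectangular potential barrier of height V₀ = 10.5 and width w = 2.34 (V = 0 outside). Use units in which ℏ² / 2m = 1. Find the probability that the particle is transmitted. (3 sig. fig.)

E < V₀: inside the barrier ψ ∝ e^{±κx} with κ = √(2m(V₀ − E))/ℏ = 2.112.
κw = 4.942, sinh(κw) = 70.01.
The exact tunnelling result is T⁻¹ = 1 + V₀² sinh²(κw) / [4E(V₀ − E)] = 5015, so T = 0.000199.

T = 0.000199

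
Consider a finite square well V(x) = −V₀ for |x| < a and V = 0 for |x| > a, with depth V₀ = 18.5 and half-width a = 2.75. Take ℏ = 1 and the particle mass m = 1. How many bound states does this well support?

N = 11

Define the well-strength parameter z₀ = (a/ℏ)√(2mV₀) = 2.75 × √(2·1·18.5) = 16.73.
A new bound state (alternating even/odd) appears each time z₀ passes a multiple of π/2, so N = ⌊2z₀/π⌋ + 1 = ⌊10.65⌋ + 1 = 11.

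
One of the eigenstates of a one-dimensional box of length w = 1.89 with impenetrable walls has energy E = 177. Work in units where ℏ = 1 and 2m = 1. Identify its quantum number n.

n = 8

For an infinite well E_n = n²π²ℏ²/(2mw²), so n = (w/πℏ)√(2mE).
n = (1.89/π) × √(2 × 0.5 × 177) = 8.004 → n = 8.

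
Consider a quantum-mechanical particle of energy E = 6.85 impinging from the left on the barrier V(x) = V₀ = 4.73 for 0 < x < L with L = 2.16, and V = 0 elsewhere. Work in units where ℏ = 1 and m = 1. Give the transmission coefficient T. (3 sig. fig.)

Above the barrier the interior wavenumber is k₂ = √(2m(E − V₀))/ℏ = 2.059, giving phase k₂L = 4.448.
Matching at both interfaces gives T⁻¹ = 1 + V₀² sin²(k₂L) / [4E(E − V₀)] = 1.359, hence T = 0.736.

T = 0.736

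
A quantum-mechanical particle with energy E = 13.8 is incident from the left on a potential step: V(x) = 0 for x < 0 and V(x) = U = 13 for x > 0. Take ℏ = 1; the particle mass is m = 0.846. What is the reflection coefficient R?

The wavenumbers are k₁ = √(2mE)/ℏ = 4.832 on the left and k₂ = √(2m(E − U))/ℏ = 1.163 on the right.
Matching ψ and ψ′ at x = 0 gives r = (k₁ − k₂)/(k₁ + k₂), so R = r² = 0.3744 and T = 1 − R = 0.6256.

R = 0.374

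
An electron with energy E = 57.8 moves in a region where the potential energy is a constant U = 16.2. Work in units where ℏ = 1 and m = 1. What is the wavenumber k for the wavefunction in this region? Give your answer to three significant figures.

With E > U the solution is oscillatory, ψ ∝ e^{±ikx} with k = √(2m(E − U))/ℏ.
k = √(2 × 1 × 41.6) = 9.121.

k = 9.12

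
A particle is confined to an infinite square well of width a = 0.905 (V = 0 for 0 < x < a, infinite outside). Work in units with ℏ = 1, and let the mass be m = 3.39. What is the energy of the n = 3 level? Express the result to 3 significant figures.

E = 16.0

The infinite-well eigenfunctions ψ_n = √(2/a) sin(nπx/a) vanish at both walls, giving E_n = n²π²ℏ²/(2ma²).
E_3 = 3² × π² / (2 × 3.39 × 0.905²) = 16.00.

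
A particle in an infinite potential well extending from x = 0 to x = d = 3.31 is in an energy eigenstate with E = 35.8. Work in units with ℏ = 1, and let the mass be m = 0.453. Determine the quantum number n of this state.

From E_n = n²π²ℏ²/(2md²) invert to n = √(2md²E)/(πℏ).
n = (3.31/π) × √(2 × 0.453 × 35.8) = 6.000 → n = 6.

n = 6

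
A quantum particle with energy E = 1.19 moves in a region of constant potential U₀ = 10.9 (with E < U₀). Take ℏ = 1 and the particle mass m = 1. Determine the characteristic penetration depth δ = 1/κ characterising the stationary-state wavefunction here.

Since E < U₀ the TISE in this region is ψ'' = κ²ψ with κ = √(2m(U₀ − E))/ℏ.
κ = √(2 × 1 × 9.71) = 4.407. The penetration depth is δ = 1/κ = 0.227.

δ = 0.227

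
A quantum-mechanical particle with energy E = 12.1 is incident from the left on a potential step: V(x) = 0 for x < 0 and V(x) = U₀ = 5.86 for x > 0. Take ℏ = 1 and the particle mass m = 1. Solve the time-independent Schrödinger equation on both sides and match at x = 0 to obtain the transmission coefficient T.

The wavenumbers are k₁ = √(2mE)/ℏ = 4.919 on the left and k₂ = √(2m(E − U₀))/ℏ = 3.533 on the right.
Continuity of ψ and ψ′ at the step yields the reflection amplitude r = (k₁ − k₂)/(k₁ + k₂) = 0.1641; thus R = |r|² = 0.02692, T = 0.9731.

T = 0.973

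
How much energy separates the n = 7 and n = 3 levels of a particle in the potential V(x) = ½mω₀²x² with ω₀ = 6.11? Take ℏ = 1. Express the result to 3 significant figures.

E_n = ℏω₀(n + ½), so ΔE = (7 − 3) ℏω₀ = 4 × 6.11 = 24.44.

ΔE = 24.4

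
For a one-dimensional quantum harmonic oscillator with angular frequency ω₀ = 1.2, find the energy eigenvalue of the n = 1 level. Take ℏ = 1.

The oscillator eigenvalues are E_n = ℏω₀(n + ½), so E_1 = 1.2 × 1.5 = 1.800.

E = 1.80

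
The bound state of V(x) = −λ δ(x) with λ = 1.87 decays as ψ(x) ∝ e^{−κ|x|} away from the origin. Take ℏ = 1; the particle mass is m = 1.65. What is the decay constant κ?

Integrate −(ℏ²/2m)ψ'' − λδ(x)ψ = Eψ from −ε to +ε: the ψ'' term gives ψ'(0⁺) − ψ'(0⁻) and the δ term gives −(2mλ/ℏ²)ψ(0).
With ψ ∝ e^{−κ|x|} this yields −2κ = −2mλ/ℏ², so κ = mλ/ℏ² = 3.086.

κ = 3.09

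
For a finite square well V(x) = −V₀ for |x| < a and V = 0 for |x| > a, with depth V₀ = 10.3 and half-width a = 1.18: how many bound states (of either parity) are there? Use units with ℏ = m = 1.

N = 4

Define the well-strength parameter z₀ = (a/ℏ)√(2mV₀) = 1.18 × √(2·1·10.3) = 5.356.
A new bound state (alternating even/odd) appears each time z₀ passes a multiple of π/2, so N = ⌊2z₀/π⌋ + 1 = ⌊3.410⌋ + 1 = 4.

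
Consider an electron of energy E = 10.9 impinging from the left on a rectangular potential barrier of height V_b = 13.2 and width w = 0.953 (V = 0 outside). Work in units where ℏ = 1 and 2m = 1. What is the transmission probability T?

T = 0.125

Since E < V_b the interior solution is evanescent with decay constant κ = √(2m(V_b − E))/ℏ = 1.517.
κw = 1.445, sinh(κw) = 2.004.
Matching ψ, ψ′ at both faces gives T = [1 + V_b² sinh²(κw) / (4E(V_b − E))]⁻¹ = 1/7.976 = 0.125.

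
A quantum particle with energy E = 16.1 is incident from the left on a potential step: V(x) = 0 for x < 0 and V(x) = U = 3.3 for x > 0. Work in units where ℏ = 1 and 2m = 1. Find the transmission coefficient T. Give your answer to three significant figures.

T = 0.997

The wavenumbers are k₁ = √(2mE)/ℏ = 4.012 on the left and k₂ = √(2m(E − U))/ℏ = 3.578 on the right.
Continuity of ψ and ψ′ at the step yields the reflection amplitude r = (k₁ − k₂)/(k₁ + k₂) = 0.05728; thus R = |r|² = 0.003281, T = 0.9967.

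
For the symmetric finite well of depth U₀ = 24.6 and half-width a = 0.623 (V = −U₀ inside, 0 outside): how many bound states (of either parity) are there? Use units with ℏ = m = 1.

The dimensionless depth is z₀ = a√(2mU₀)/ℏ = 0.623 × √(49.20) = 4.370.
A new bound state (alternating even/odd) appears each time z₀ passes a multiple of π/2, so N = ⌊2z₀/π⌋ + 1 = ⌊2.782⌋ + 1 = 3.

N = 3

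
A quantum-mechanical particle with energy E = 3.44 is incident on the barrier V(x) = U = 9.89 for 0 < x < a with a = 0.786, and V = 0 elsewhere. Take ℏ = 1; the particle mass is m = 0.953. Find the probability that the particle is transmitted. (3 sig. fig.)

Since E < U the interior solution is evanescent with decay constant κ = √(2m(U − E))/ℏ = 3.506.
κa = 2.756, sinh(κa) = 7.836.
Matching ψ, ψ′ at both faces gives T = [1 + U² sinh²(κa) / (4E(U − E))]⁻¹ = 1/68.67 = 0.0146.

T = 0.0146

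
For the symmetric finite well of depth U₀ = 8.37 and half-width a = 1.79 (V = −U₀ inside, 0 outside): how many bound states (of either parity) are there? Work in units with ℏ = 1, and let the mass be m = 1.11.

N = 5

The dimensionless depth is z₀ = a√(2mU₀)/ℏ = 1.79 × √(18.58) = 7.716.
A new bound state (alternating even/odd) appears each time z₀ passes a multiple of π/2, so N = ⌊2z₀/π⌋ + 1 = ⌊4.912⌋ + 1 = 5.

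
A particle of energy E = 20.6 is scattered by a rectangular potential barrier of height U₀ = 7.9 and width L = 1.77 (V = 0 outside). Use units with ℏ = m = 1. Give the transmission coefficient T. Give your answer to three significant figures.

Above the barrier the interior wavenumber is k₂ = √(2m(E − U₀))/ℏ = 5.040, giving phase k₂L = 8.921.
Matching at both interfaces gives T⁻¹ = 1 + U₀² sin²(k₂L) / [4E(E − U₀)] = 1.014, hence T = 0.986.

T = 0.986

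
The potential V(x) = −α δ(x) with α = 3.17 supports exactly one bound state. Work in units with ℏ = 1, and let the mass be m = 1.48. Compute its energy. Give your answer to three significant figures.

E = -7.44

The bound state is ψ(x) = √κ e^{−κ|x|}. The derivative jump ψ'(0⁺) − ψ'(0⁻) = −(2mα/ℏ²)ψ(0) fixes κ = mα/ℏ² = 4.692.
Then E = −ℏ²κ²/(2m) = −mα²/(2ℏ²) = -7.436.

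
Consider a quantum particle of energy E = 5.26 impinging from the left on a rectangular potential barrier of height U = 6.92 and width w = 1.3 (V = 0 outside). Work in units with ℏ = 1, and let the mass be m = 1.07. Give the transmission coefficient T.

Since E < U the interior solution is evanescent with decay constant κ = √(2m(U − E))/ℏ = 1.885.
κw = 2.450, sinh(κw) = 5.752.
Matching ψ, ψ′ at both faces gives T = [1 + U² sinh²(κw) / (4E(U − E))]⁻¹ = 1/46.37 = 0.0216.

T = 0.0216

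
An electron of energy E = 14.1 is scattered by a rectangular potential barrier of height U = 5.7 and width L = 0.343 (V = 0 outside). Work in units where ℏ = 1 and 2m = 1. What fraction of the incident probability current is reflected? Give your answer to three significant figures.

Above the barrier the interior wavenumber is k₂ = √(2m(E − U))/ℏ = 2.898, giving phase k₂L = 0.9941.
Matching at both interfaces gives T⁻¹ = 1 + U² sin²(k₂L) / [4E(E − U)] = 1.048, hence T = 0.954.
R = 1 − T = 0.0460.

R = 0.0460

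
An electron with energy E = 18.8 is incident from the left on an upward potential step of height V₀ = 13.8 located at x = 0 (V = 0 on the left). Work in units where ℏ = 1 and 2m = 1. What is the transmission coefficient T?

T = 0.898

On each side the TISE gives plane waves with k = √(2m(E − V))/ℏ: k₁ = √(2·½·18.8) = 4.336, k₂ = √(2·½·5) = 2.236.
Matching ψ and ψ′ at x = 0 gives r = (k₁ − k₂)/(k₁ + k₂), so R = r² = 0.1021 and T = 1 − R = 0.8979.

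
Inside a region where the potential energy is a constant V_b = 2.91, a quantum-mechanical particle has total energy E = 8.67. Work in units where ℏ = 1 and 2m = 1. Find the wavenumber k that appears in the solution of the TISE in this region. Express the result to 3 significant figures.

k = 2.40

With E > V_b the solution is oscillatory, ψ ∝ e^{±ikx} with k = √(2m(E − V_b))/ℏ.
k = √(2 × 0.5 × 5.76) = 2.400.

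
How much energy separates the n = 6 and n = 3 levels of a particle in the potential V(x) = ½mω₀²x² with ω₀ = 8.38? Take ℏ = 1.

ΔE = 25.1

E_n = ℏω₀(n + ½), so ΔE = (6 − 3) ℏω₀ = 3 × 8.38 = 25.14.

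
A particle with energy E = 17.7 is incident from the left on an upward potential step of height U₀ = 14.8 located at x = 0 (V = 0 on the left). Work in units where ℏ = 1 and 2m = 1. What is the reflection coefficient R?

On each side the TISE gives plane waves with k = √(2m(E − V))/ℏ: k₁ = √(2·½·17.7) = 4.207, k₂ = √(2·½·2.9) = 1.703.
Matching ψ and ψ′ at x = 0 gives r = (k₁ − k₂)/(k₁ + k₂), so R = r² = 0.1795 and T = 1 − R = 0.8205.

R = 0.180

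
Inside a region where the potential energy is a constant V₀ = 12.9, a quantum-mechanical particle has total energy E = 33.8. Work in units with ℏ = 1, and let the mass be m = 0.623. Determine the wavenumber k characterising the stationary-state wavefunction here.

k = 5.10

With E > V₀ the solution is oscillatory, ψ ∝ e^{±ikx} with k = √(2m(E − V₀))/ℏ.
k = √(2 × 0.623 × 20.9) = 5.103.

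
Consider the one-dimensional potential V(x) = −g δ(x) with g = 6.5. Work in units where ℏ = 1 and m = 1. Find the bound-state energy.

E = -21.1

The bound state is ψ(x) = √κ e^{−κ|x|}. The derivative jump ψ'(0⁺) − ψ'(0⁻) = −(2mg/ℏ²)ψ(0) fixes κ = mg/ℏ² = 6.500.
Then E = −ℏ²κ²/(2m) = −mg²/(2ℏ²) = -21.13.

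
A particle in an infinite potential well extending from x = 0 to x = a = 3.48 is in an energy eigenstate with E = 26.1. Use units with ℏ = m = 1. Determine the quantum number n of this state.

n = 8

For an infinite well E_n = n²π²ℏ²/(2ma²), so n = (a/πℏ)√(2mE).
n = (3.48/π) × √(2 × 1 × 26.1) = 8.003 → n = 8.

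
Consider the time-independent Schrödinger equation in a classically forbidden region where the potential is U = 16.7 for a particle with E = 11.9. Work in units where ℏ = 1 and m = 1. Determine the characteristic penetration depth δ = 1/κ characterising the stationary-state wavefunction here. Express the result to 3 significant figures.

Since E < U the TISE in this region is ψ'' = κ²ψ with κ = √(2m(U − E))/ℏ.
κ = √(2 × 1 × 4.8) = 3.098. The penetration depth is δ = 1/κ = 0.323.

δ = 0.323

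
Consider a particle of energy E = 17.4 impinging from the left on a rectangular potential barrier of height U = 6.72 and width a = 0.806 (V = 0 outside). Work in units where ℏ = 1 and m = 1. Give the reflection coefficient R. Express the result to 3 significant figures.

E > U: inside the barrier k₂ = √(2m(E − U))/ℏ = 4.622, k₂a = 3.725.
Matching at both interfaces gives T⁻¹ = 1 + U² sin²(k₂a) / [4E(E − U)] = 1.018, hence T = 0.982.
R = 1 − T = 0.0181.

R = 0.0181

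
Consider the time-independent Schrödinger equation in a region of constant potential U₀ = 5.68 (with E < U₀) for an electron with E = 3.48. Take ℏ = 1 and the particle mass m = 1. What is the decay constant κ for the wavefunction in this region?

Since E < U₀ the TISE in this region is ψ'' = κ²ψ with κ = √(2m(U₀ − E))/ℏ.
κ = √(2 × 1 × 2.2) = 2.098.

κ = 2.10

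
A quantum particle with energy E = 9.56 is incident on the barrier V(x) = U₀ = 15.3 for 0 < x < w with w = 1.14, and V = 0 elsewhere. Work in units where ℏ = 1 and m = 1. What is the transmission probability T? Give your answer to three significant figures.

Since E < U₀ the interior solution is evanescent with decay constant κ = √(2m(U₀ − E))/ℏ = 3.388.
κw = 3.863, sinh(κw) = 23.78.
The exact tunnelling result is T⁻¹ = 1 + U₀² sinh²(κw) / [4E(U₀ − E)] = 604.2, so T = 0.00165.

T = 0.00165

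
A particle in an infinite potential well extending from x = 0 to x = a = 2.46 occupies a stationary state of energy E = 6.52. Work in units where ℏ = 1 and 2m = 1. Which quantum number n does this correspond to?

n = 2

From E_n = n²π²ℏ²/(2ma²) invert to n = √(2ma²E)/(πℏ).
n = (2.46/π) × √(2 × 0.5 × 6.52) = 1.999 → n = 2.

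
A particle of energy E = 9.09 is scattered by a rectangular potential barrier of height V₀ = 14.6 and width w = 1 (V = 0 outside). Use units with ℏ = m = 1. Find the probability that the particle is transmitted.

T = 0.00491

Since E < V₀ the interior solution is evanescent with decay constant κ = √(2m(V₀ − E))/ℏ = 3.320.
κw = 3.320, sinh(κw) = 13.81.
Matching ψ, ψ′ at both faces gives T = [1 + V₀² sinh²(κw) / (4E(V₀ − E))]⁻¹ = 1/203.8 = 0.00491.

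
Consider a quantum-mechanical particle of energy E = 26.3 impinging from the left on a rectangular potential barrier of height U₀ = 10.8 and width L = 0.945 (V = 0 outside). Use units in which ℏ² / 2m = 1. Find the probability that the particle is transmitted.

T = 0.979

E > U₀: inside the barrier k₂ = √(2m(E − U₀))/ℏ = 3.937, k₂L = 3.720.
Matching at both interfaces gives T⁻¹ = 1 + U₀² sin²(k₂L) / [4E(E − U₀)] = 1.021, hence T = 0.979.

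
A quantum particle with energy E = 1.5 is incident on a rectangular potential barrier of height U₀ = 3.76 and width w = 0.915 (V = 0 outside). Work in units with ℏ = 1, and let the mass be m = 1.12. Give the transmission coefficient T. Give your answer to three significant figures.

Since E < U₀ the interior solution is evanescent with decay constant κ = √(2m(U₀ − E))/ℏ = 2.250.
κw = 2.059, sinh(κw) = 3.854.
The exact tunnelling result is T⁻¹ = 1 + U₀² sinh²(κw) / [4E(U₀ − E)] = 16.49, so T = 0.0607.

T = 0.0607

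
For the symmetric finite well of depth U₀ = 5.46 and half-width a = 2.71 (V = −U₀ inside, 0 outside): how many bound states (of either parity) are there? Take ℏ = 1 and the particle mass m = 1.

The dimensionless depth is z₀ = a√(2mU₀)/ℏ = 2.71 × √(10.92) = 8.955.
The even/odd transcendental equations gain one root per π/2 in z₀, giving N = 1 + ⌊2z₀/π⌋ = 1 + ⌊5.701⌋ = 6.

N = 6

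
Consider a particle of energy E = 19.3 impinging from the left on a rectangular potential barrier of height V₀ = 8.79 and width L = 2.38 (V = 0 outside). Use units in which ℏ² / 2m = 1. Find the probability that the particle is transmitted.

E > V₀: inside the barrier k₂ = √(2m(E − V₀))/ℏ = 3.242, k₂L = 7.716.
Matching at both interfaces gives T⁻¹ = 1 + V₀² sin²(k₂L) / [4E(E − V₀)] = 1.093, hence T = 0.915.

T = 0.915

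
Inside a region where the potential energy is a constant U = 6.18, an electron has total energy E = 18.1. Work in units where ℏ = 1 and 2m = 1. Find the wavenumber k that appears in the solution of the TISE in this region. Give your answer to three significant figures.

k = 3.45

With E > U the solution is oscillatory, ψ ∝ e^{±ikx} with k = √(2m(E − U))/ℏ.
k = √(2 × 0.5 × 11.92) = 3.453.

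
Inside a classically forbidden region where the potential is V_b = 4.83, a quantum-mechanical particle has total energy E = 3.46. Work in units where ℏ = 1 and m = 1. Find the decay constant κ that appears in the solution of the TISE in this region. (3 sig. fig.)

κ = 1.66

Since E < V_b the TISE in this region is ψ'' = κ²ψ with κ = √(2m(V_b − E))/ℏ.
κ = √(2 × 1 × 1.37) = 1.655.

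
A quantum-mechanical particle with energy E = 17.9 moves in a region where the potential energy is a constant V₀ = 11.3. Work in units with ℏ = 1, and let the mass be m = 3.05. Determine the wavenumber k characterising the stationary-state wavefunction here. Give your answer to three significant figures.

k = 6.35

With E > V₀ the solution is oscillatory, ψ ∝ e^{±ikx} with k = √(2m(E − V₀))/ℏ.
k = √(2 × 3.05 × 6.6) = 6.345.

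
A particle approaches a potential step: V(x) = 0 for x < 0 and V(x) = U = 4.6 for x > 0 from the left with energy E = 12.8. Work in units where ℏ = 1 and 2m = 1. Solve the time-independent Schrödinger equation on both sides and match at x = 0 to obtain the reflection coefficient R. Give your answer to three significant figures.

On each side the TISE gives plane waves with k = √(2m(E − V))/ℏ: k₁ = √(2·½·12.8) = 3.578, k₂ = √(2·½·8.2) = 2.864.
Continuity of ψ and ψ′ at the step yields the reflection amplitude r = (k₁ − k₂)/(k₁ + k₂) = 0.1109; thus R = |r|² = 0.01229, T = 0.9877.

R = 0.0123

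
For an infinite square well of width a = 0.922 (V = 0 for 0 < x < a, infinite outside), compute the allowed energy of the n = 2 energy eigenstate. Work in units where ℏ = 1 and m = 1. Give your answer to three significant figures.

Requiring ψ(0) = ψ(a) = 0 quantises k = nπ/a, hence E_n = ℏ²k²/2m = n²π²ℏ²/(2ma²).
E_2 = 2² × π² / (2 × 1 × 0.922²) = 23.22.

E = 23.2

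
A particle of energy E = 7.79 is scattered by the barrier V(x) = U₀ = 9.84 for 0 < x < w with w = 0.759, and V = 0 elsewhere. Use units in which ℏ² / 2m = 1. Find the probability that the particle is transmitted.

T = 0.277

Since E < U₀ the interior solution is evanescent with decay constant κ = √(2m(U₀ − E))/ℏ = 1.432.
κw = 1.087, sinh(κw) = 1.314.
Matching ψ, ψ′ at both faces gives T = [1 + U₀² sinh²(κw) / (4E(U₀ − E))]⁻¹ = 1/3.616 = 0.277.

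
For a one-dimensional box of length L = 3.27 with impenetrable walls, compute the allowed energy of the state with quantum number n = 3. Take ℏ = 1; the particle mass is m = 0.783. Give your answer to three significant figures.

The infinite-well eigenfunctions ψ_n = √(2/L) sin(nπx/L) vanish at both walls, giving E_n = n²π²ℏ²/(2mL²).
E_3 = 3² × π² / (2 × 0.783 × 3.27²) = 5.305.

E = 5.30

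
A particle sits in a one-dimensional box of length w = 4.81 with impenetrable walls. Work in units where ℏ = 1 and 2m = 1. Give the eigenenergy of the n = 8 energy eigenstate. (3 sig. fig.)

E = 27.3

Requiring ψ(0) = ψ(w) = 0 quantises k = nπ/w, hence E_n = ℏ²k²/2m = n²π²ℏ²/(2mw²).
E_8 = 8² × π² / (2 × 0.5 × 4.81²) = 27.30.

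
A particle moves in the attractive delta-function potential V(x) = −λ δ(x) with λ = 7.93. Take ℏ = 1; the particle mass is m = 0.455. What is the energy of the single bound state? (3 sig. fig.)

For x ≠ 0 the bound state is ψ ∝ e^{−κ|x|}; integrating the TISE across the delta gives the cusp condition 2κ = 2mλ/ℏ², so κ = 3.608.
Then E = −ℏ²κ²/(2m) = −mλ²/(2ℏ²) = -14.31.

E = -14.3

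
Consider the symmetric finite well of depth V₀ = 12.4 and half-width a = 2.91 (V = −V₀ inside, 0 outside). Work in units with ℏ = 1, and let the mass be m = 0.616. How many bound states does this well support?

N = 8

Define the well-strength parameter z₀ = (a/ℏ)√(2mV₀) = 2.91 × √(2·0.616·12.4) = 11.37.
The even/odd transcendental equations gain one root per π/2 in z₀, giving N = 1 + ⌊2z₀/π⌋ = 1 + ⌊7.241⌋ = 8.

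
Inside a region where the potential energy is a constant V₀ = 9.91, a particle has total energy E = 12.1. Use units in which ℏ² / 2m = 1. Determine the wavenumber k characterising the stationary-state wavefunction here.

k = 1.48

With E > V₀ the solution is oscillatory, ψ ∝ e^{±ikx} with k = √(2m(E − V₀))/ℏ.
k = √(2 × 0.5 × 2.19) = 1.480.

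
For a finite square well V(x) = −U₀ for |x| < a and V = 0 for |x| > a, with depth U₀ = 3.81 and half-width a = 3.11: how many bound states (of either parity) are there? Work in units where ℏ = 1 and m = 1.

N = 6

The dimensionless depth is z₀ = a√(2mU₀)/ℏ = 3.11 × √(7.620) = 8.585.
The even/odd transcendental equations gain one root per π/2 in z₀, giving N = 1 + ⌊2z₀/π⌋ = 1 + ⌊5.465⌋ = 6.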